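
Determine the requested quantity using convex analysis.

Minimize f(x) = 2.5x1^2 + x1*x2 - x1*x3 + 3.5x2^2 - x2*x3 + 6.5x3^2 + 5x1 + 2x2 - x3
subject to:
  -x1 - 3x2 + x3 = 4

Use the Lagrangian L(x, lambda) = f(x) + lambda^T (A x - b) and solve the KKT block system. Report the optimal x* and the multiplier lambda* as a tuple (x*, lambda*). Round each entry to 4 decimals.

Form the Lagrangian:
  L(x, lambda) = (1/2) x^T Q x + c^T x + lambda^T (A x - b)
Stationarity (grad_x L = 0): Q x + c + A^T lambda = 0.
Primal feasibility: A x = b.

This gives the KKT block system:
  [ Q   A^T ] [ x     ]   [-c ]
  [ A    0  ] [ lambda ] = [ b ]

Solving the linear system:
  x*      = (-1.1824, -0.9189, 0.0608)
  lambda* = (-1.8919)
  f(x*)   = -0.1216

x* = (-1.1824, -0.9189, 0.0608), lambda* = (-1.8919)


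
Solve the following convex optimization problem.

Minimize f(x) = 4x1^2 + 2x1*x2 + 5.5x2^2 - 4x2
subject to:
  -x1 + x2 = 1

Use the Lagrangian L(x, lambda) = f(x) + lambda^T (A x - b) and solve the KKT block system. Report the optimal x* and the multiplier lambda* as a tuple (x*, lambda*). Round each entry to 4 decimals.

Form the Lagrangian:
  L(x, lambda) = (1/2) x^T Q x + c^T x + lambda^T (A x - b)
Stationarity (grad_x L = 0): Q x + c + A^T lambda = 0.
Primal feasibility: A x = b.

This gives the KKT block system:
  [ Q   A^T ] [ x     ]   [-c ]
  [ A    0  ] [ lambda ] = [ b ]

Solving the linear system:
  x*      = (-0.3913, 0.6087)
  lambda* = (-1.913)
  f(x*)   = -0.2609

x* = (-0.3913, 0.6087), lambda* = (-1.913)


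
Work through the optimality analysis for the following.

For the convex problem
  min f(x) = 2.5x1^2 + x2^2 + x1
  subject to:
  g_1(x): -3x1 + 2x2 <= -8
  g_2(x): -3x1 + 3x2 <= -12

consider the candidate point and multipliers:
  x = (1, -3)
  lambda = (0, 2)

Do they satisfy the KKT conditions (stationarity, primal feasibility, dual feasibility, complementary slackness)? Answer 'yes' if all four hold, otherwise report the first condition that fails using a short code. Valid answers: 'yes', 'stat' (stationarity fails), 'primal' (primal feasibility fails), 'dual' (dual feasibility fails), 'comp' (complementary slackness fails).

Gradient of f: grad f(x) = Q x + c = (6, -6)
Constraint values g_i(x) = a_i^T x - b_i:
  g_1((1, -3)) = -1
  g_2((1, -3)) = 0
Stationarity residual: grad f(x) + sum_i lambda_i a_i = (0, 0)
  -> stationarity OK
Primal feasibility (all g_i <= 0): OK
Dual feasibility (all lambda_i >= 0): OK
Complementary slackness (lambda_i * g_i(x) = 0 for all i): OK

Verdict: yes, KKT holds.

yes


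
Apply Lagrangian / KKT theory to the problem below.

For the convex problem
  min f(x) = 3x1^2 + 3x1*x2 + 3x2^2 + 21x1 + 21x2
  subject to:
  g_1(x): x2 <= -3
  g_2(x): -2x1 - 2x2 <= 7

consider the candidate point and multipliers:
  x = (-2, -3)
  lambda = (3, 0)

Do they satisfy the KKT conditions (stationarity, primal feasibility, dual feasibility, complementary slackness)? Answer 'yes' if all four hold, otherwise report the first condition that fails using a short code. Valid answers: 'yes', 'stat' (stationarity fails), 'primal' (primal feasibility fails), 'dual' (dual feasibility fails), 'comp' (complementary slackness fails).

Gradient of f: grad f(x) = Q x + c = (0, -3)
Constraint values g_i(x) = a_i^T x - b_i:
  g_1((-2, -3)) = 0
  g_2((-2, -3)) = 3
Stationarity residual: grad f(x) + sum_i lambda_i a_i = (0, 0)
  -> stationarity OK
Primal feasibility (all g_i <= 0): FAILS
Dual feasibility (all lambda_i >= 0): OK
Complementary slackness (lambda_i * g_i(x) = 0 for all i): OK

Verdict: the first failing condition is primal_feasibility -> primal.

primal


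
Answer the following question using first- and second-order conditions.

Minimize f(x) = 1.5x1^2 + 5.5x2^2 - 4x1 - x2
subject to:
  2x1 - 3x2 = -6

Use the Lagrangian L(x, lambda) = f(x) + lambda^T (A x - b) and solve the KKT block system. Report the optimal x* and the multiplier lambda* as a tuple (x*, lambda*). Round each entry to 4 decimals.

Form the Lagrangian:
  L(x, lambda) = (1/2) x^T Q x + c^T x + lambda^T (A x - b)
Stationarity (grad_x L = 0): Q x + c + A^T lambda = 0.
Primal feasibility: A x = b.

This gives the KKT block system:
  [ Q   A^T ] [ x     ]   [-c ]
  [ A    0  ] [ lambda ] = [ b ]

Solving the linear system:
  x*      = (-1.2676, 1.1549)
  lambda* = (3.9014)
  f(x*)   = 13.662

x* = (-1.2676, 1.1549), lambda* = (3.9014)


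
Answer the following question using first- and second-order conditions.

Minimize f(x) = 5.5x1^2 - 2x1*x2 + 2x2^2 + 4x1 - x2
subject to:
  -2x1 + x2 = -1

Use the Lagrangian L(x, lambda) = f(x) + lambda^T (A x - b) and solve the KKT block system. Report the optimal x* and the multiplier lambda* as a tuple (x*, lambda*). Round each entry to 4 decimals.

Form the Lagrangian:
  L(x, lambda) = (1/2) x^T Q x + c^T x + lambda^T (A x - b)
Stationarity (grad_x L = 0): Q x + c + A^T lambda = 0.
Primal feasibility: A x = b.

This gives the KKT block system:
  [ Q   A^T ] [ x     ]   [-c ]
  [ A    0  ] [ lambda ] = [ b ]

Solving the linear system:
  x*      = (0.2105, -0.5789)
  lambda* = (3.7368)
  f(x*)   = 2.5789

x* = (0.2105, -0.5789), lambda* = (3.7368)


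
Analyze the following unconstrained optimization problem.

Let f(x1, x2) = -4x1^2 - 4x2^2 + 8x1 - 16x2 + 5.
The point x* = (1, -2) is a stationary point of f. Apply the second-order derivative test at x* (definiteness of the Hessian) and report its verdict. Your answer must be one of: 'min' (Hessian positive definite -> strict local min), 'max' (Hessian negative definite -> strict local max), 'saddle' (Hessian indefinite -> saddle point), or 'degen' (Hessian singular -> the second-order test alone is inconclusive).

Compute the Hessian H = grad^2 f:
  H = [[-8, 0], [0, -8]]
Verify stationarity: grad f(x*) = H x* + g = (0, 0).
Eigenvalues of H: -8, -8.
Both eigenvalues < 0, so H is negative definite -> x* is a strict local max.

max


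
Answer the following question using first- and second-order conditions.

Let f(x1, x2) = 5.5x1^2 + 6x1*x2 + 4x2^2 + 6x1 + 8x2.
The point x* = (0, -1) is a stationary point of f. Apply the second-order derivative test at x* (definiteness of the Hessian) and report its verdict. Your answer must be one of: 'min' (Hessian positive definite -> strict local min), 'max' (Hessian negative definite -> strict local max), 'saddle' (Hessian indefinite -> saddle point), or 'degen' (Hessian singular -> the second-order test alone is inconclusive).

Compute the Hessian H = grad^2 f:
  H = [[11, 6], [6, 8]]
Verify stationarity: grad f(x*) = H x* + g = (0, 0).
Eigenvalues of H: 3.3153, 15.6847.
Both eigenvalues > 0, so H is positive definite -> x* is a strict local min.

min


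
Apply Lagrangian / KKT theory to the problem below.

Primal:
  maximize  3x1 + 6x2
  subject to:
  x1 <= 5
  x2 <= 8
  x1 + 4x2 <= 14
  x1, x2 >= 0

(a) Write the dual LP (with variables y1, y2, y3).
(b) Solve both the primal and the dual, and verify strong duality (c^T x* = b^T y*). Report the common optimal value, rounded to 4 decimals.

The standard primal-dual pair for 'max c^T x s.t. A x <= b, x >= 0' is:
  Dual:  min b^T y  s.t.  A^T y >= c,  y >= 0.

So the dual LP is:
  minimize  5y1 + 8y2 + 14y3
  subject to:
    y1 + y3 >= 3
    y2 + 4y3 >= 6
    y1, y2, y3 >= 0

Solving the primal: x* = (5, 2.25).
  primal value c^T x* = 28.5.
Solving the dual: y* = (1.5, 0, 1.5).
  dual value b^T y* = 28.5.
Strong duality: c^T x* = b^T y*. Confirmed.

28.5


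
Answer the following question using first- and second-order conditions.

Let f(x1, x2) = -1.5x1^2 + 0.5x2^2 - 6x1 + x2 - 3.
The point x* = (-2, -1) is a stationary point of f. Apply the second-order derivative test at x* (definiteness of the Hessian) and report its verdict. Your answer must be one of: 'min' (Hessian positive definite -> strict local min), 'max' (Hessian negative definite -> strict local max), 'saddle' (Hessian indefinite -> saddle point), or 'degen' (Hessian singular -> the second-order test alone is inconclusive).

Compute the Hessian H = grad^2 f:
  H = [[-3, 0], [0, 1]]
Verify stationarity: grad f(x*) = H x* + g = (0, 0).
Eigenvalues of H: -3, 1.
Eigenvalues have mixed signs, so H is indefinite -> x* is a saddle point.

saddle


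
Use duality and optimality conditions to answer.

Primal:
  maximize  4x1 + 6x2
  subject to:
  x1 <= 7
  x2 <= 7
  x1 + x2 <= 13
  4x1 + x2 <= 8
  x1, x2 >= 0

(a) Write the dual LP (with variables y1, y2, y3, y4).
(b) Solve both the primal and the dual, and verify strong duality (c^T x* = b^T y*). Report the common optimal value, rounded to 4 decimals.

The standard primal-dual pair for 'max c^T x s.t. A x <= b, x >= 0' is:
  Dual:  min b^T y  s.t.  A^T y >= c,  y >= 0.

So the dual LP is:
  minimize  7y1 + 7y2 + 13y3 + 8y4
  subject to:
    y1 + y3 + 4y4 >= 4
    y2 + y3 + y4 >= 6
    y1, y2, y3, y4 >= 0

Solving the primal: x* = (0.25, 7).
  primal value c^T x* = 43.
Solving the dual: y* = (0, 5, 0, 1).
  dual value b^T y* = 43.
Strong duality: c^T x* = b^T y*. Confirmed.

43


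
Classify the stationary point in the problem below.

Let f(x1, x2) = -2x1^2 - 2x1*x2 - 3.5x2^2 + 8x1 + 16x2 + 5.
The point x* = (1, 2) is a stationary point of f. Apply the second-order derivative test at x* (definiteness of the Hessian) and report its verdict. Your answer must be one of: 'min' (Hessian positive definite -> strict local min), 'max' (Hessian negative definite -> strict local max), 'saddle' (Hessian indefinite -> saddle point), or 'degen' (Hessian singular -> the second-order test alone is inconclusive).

Compute the Hessian H = grad^2 f:
  H = [[-4, -2], [-2, -7]]
Verify stationarity: grad f(x*) = H x* + g = (0, 0).
Eigenvalues of H: -8, -3.
Both eigenvalues < 0, so H is negative definite -> x* is a strict local max.

max


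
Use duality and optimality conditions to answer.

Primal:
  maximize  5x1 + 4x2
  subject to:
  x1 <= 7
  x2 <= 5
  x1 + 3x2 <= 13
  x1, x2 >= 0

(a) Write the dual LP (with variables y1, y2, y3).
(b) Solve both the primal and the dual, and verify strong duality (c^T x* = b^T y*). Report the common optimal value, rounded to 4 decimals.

The standard primal-dual pair for 'max c^T x s.t. A x <= b, x >= 0' is:
  Dual:  min b^T y  s.t.  A^T y >= c,  y >= 0.

So the dual LP is:
  minimize  7y1 + 5y2 + 13y3
  subject to:
    y1 + y3 >= 5
    y2 + 3y3 >= 4
    y1, y2, y3 >= 0

Solving the primal: x* = (7, 2).
  primal value c^T x* = 43.
Solving the dual: y* = (3.6667, 0, 1.3333).
  dual value b^T y* = 43.
Strong duality: c^T x* = b^T y*. Confirmed.

43


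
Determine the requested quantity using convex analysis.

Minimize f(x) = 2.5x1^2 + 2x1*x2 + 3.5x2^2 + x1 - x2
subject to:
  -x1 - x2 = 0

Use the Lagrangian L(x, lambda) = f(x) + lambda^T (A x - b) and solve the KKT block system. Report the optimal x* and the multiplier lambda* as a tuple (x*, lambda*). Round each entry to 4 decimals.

Form the Lagrangian:
  L(x, lambda) = (1/2) x^T Q x + c^T x + lambda^T (A x - b)
Stationarity (grad_x L = 0): Q x + c + A^T lambda = 0.
Primal feasibility: A x = b.

This gives the KKT block system:
  [ Q   A^T ] [ x     ]   [-c ]
  [ A    0  ] [ lambda ] = [ b ]

Solving the linear system:
  x*      = (-0.25, 0.25)
  lambda* = (0.25)
  f(x*)   = -0.25

x* = (-0.25, 0.25), lambda* = (0.25)


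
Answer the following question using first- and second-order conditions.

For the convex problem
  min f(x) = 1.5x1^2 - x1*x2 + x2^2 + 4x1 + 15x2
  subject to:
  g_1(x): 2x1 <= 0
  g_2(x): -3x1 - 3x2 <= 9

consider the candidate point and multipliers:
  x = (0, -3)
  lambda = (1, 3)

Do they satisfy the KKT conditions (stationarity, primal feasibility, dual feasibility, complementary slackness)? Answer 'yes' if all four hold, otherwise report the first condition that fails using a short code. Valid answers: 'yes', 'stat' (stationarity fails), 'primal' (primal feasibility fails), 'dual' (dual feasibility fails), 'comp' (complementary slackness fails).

Gradient of f: grad f(x) = Q x + c = (7, 9)
Constraint values g_i(x) = a_i^T x - b_i:
  g_1((0, -3)) = 0
  g_2((0, -3)) = 0
Stationarity residual: grad f(x) + sum_i lambda_i a_i = (0, 0)
  -> stationarity OK
Primal feasibility (all g_i <= 0): OK
Dual feasibility (all lambda_i >= 0): OK
Complementary slackness (lambda_i * g_i(x) = 0 for all i): OK

Verdict: yes, KKT holds.

yes


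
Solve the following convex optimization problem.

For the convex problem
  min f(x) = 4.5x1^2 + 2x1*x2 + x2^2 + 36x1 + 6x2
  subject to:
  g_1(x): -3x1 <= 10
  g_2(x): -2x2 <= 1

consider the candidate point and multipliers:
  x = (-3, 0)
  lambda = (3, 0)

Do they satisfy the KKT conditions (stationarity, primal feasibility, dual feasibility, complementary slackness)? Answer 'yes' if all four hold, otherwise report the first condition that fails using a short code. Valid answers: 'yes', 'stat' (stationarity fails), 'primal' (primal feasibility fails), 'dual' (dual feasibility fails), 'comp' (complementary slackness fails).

Gradient of f: grad f(x) = Q x + c = (9, 0)
Constraint values g_i(x) = a_i^T x - b_i:
  g_1((-3, 0)) = -1
  g_2((-3, 0)) = -1
Stationarity residual: grad f(x) + sum_i lambda_i a_i = (0, 0)
  -> stationarity OK
Primal feasibility (all g_i <= 0): OK
Dual feasibility (all lambda_i >= 0): OK
Complementary slackness (lambda_i * g_i(x) = 0 for all i): FAILS

Verdict: the first failing condition is complementary_slackness -> comp.

comp


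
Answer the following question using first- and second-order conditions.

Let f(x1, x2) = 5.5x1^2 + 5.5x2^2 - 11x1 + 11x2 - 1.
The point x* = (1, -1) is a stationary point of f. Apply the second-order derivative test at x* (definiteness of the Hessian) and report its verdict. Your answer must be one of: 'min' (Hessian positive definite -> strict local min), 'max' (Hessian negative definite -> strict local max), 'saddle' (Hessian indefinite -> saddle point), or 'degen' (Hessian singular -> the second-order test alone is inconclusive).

Compute the Hessian H = grad^2 f:
  H = [[11, 0], [0, 11]]
Verify stationarity: grad f(x*) = H x* + g = (0, 0).
Eigenvalues of H: 11, 11.
Both eigenvalues > 0, so H is positive definite -> x* is a strict local min.

min


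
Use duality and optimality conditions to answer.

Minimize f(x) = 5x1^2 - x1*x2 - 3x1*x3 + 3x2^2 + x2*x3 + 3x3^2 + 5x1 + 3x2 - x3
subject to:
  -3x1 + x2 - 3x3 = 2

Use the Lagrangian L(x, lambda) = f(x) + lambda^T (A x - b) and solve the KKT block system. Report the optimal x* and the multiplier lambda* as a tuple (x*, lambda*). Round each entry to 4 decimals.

Form the Lagrangian:
  L(x, lambda) = (1/2) x^T Q x + c^T x + lambda^T (A x - b)
Stationarity (grad_x L = 0): Q x + c + A^T lambda = 0.
Primal feasibility: A x = b.

This gives the KKT block system:
  [ Q   A^T ] [ x     ]   [-c ]
  [ A    0  ] [ lambda ] = [ b ]

Solving the linear system:
  x*      = (-0.6699, -0.5477, -0.1793)
  lambda* = (-0.2046)
  f(x*)   = -2.2021

x* = (-0.6699, -0.5477, -0.1793), lambda* = (-0.2046)


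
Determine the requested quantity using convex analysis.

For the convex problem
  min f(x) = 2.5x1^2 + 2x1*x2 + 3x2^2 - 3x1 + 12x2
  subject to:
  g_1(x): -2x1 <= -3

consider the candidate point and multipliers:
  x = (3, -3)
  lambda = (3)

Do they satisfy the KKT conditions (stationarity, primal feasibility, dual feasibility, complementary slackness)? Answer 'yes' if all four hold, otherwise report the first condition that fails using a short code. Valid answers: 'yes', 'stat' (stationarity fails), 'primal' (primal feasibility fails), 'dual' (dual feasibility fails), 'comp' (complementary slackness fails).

Gradient of f: grad f(x) = Q x + c = (6, 0)
Constraint values g_i(x) = a_i^T x - b_i:
  g_1((3, -3)) = -3
Stationarity residual: grad f(x) + sum_i lambda_i a_i = (0, 0)
  -> stationarity OK
Primal feasibility (all g_i <= 0): OK
Dual feasibility (all lambda_i >= 0): OK
Complementary slackness (lambda_i * g_i(x) = 0 for all i): FAILS

Verdict: the first failing condition is complementary_slackness -> comp.

comp


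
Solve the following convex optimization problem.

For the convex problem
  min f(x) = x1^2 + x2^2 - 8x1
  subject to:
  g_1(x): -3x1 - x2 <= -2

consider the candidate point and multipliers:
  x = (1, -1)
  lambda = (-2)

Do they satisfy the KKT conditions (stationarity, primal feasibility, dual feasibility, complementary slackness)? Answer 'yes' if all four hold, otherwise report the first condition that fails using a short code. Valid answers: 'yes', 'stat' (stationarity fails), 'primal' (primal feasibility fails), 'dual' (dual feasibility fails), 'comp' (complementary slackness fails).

Gradient of f: grad f(x) = Q x + c = (-6, -2)
Constraint values g_i(x) = a_i^T x - b_i:
  g_1((1, -1)) = 0
Stationarity residual: grad f(x) + sum_i lambda_i a_i = (0, 0)
  -> stationarity OK
Primal feasibility (all g_i <= 0): OK
Dual feasibility (all lambda_i >= 0): FAILS
Complementary slackness (lambda_i * g_i(x) = 0 for all i): OK

Verdict: the first failing condition is dual_feasibility -> dual.

dual


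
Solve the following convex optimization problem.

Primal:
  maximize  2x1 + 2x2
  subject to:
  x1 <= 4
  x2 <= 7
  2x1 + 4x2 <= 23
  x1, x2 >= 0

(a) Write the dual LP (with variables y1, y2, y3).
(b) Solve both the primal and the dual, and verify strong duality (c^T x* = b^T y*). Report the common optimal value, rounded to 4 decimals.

The standard primal-dual pair for 'max c^T x s.t. A x <= b, x >= 0' is:
  Dual:  min b^T y  s.t.  A^T y >= c,  y >= 0.

So the dual LP is:
  minimize  4y1 + 7y2 + 23y3
  subject to:
    y1 + 2y3 >= 2
    y2 + 4y3 >= 2
    y1, y2, y3 >= 0

Solving the primal: x* = (4, 3.75).
  primal value c^T x* = 15.5.
Solving the dual: y* = (1, 0, 0.5).
  dual value b^T y* = 15.5.
Strong duality: c^T x* = b^T y*. Confirmed.

15.5


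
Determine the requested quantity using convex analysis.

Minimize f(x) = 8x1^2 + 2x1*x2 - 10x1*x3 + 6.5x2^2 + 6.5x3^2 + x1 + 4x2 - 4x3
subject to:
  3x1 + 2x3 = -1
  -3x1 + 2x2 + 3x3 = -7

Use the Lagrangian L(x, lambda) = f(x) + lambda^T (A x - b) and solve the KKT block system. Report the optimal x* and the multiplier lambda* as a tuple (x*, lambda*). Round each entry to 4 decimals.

Form the Lagrangian:
  L(x, lambda) = (1/2) x^T Q x + c^T x + lambda^T (A x - b)
Stationarity (grad_x L = 0): Q x + c + A^T lambda = 0.
Primal feasibility: A x = b.

This gives the KKT block system:
  [ Q   A^T ] [ x     ]   [-c ]
  [ A    0  ] [ lambda ] = [ b ]

Solving the linear system:
  x*      = (0.3765, -1.3381, -1.0648)
  lambda* = (1.3223, 6.3209)
  f(x*)   = 22.426

x* = (0.3765, -1.3381, -1.0648), lambda* = (1.3223, 6.3209)


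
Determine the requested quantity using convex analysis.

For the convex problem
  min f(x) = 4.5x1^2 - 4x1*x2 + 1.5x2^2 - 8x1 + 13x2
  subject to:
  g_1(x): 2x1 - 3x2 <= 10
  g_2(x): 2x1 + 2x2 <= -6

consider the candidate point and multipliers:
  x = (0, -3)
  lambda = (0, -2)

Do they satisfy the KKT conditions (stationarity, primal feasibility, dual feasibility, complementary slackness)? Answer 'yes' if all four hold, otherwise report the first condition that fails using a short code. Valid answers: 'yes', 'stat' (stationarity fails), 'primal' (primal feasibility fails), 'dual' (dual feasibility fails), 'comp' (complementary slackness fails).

Gradient of f: grad f(x) = Q x + c = (4, 4)
Constraint values g_i(x) = a_i^T x - b_i:
  g_1((0, -3)) = -1
  g_2((0, -3)) = 0
Stationarity residual: grad f(x) + sum_i lambda_i a_i = (0, 0)
  -> stationarity OK
Primal feasibility (all g_i <= 0): OK
Dual feasibility (all lambda_i >= 0): FAILS
Complementary slackness (lambda_i * g_i(x) = 0 for all i): OK

Verdict: the first failing condition is dual_feasibility -> dual.

dual


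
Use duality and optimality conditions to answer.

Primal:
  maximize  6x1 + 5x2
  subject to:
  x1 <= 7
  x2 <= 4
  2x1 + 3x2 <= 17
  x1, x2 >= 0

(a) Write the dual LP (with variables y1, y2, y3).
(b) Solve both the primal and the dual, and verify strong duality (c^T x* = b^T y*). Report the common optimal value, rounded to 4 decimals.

The standard primal-dual pair for 'max c^T x s.t. A x <= b, x >= 0' is:
  Dual:  min b^T y  s.t.  A^T y >= c,  y >= 0.

So the dual LP is:
  minimize  7y1 + 4y2 + 17y3
  subject to:
    y1 + 2y3 >= 6
    y2 + 3y3 >= 5
    y1, y2, y3 >= 0

Solving the primal: x* = (7, 1).
  primal value c^T x* = 47.
Solving the dual: y* = (2.6667, 0, 1.6667).
  dual value b^T y* = 47.
Strong duality: c^T x* = b^T y*. Confirmed.

47


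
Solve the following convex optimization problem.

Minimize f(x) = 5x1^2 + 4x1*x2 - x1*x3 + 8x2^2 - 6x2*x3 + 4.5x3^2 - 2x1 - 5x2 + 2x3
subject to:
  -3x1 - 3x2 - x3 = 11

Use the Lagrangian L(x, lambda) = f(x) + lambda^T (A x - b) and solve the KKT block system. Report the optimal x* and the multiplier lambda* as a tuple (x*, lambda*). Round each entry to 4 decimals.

Form the Lagrangian:
  L(x, lambda) = (1/2) x^T Q x + c^T x + lambda^T (A x - b)
Stationarity (grad_x L = 0): Q x + c + A^T lambda = 0.
Primal feasibility: A x = b.

This gives the KKT block system:
  [ Q   A^T ] [ x     ]   [-c ]
  [ A    0  ] [ lambda ] = [ b ]

Solving the linear system:
  x*      = (-1.5544, -1.4078, -2.1135)
  lambda* = (-7.0204)
  f(x*)   = 41.5727

x* = (-1.5544, -1.4078, -2.1135), lambda* = (-7.0204)


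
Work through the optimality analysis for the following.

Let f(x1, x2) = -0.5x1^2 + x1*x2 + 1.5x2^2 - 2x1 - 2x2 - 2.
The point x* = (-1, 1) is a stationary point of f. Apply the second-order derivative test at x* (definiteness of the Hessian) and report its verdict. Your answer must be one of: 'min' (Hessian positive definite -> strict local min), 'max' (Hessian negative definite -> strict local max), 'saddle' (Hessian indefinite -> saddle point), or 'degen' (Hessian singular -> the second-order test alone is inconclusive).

Compute the Hessian H = grad^2 f:
  H = [[-1, 1], [1, 3]]
Verify stationarity: grad f(x*) = H x* + g = (0, 0).
Eigenvalues of H: -1.2361, 3.2361.
Eigenvalues have mixed signs, so H is indefinite -> x* is a saddle point.

saddle


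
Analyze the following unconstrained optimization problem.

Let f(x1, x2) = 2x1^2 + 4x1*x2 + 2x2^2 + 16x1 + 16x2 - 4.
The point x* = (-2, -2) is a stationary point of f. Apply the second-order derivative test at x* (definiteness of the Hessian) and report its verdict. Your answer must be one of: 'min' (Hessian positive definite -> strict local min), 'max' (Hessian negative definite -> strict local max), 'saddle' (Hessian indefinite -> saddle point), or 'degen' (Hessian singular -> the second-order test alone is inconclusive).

Compute the Hessian H = grad^2 f:
  H = [[4, 4], [4, 4]]
Verify stationarity: grad f(x*) = H x* + g = (0, 0).
Eigenvalues of H: 0, 8.
H has a zero eigenvalue (singular; positive semidefinite but not definite), so H is neither positive definite, negative definite, nor indefinite. The second-order test alone is inconclusive -> degen.
(Indeed, f is constant along the null direction of H through x*, so x* is not a strict local extremum.)

degen


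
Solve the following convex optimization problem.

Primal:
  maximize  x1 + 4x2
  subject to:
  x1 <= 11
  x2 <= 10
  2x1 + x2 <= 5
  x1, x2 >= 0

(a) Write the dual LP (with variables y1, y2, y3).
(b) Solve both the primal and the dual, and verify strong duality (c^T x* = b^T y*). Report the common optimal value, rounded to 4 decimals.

The standard primal-dual pair for 'max c^T x s.t. A x <= b, x >= 0' is:
  Dual:  min b^T y  s.t.  A^T y >= c,  y >= 0.

So the dual LP is:
  minimize  11y1 + 10y2 + 5y3
  subject to:
    y1 + 2y3 >= 1
    y2 + y3 >= 4
    y1, y2, y3 >= 0

Solving the primal: x* = (0, 5).
  primal value c^T x* = 20.
Solving the dual: y* = (0, 0, 4).
  dual value b^T y* = 20.
Strong duality: c^T x* = b^T y*. Confirmed.

20


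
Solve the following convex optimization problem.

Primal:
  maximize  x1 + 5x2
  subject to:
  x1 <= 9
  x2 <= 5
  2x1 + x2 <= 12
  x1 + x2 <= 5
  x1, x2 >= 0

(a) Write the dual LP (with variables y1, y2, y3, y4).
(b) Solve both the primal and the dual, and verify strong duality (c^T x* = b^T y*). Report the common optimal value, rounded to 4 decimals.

The standard primal-dual pair for 'max c^T x s.t. A x <= b, x >= 0' is:
  Dual:  min b^T y  s.t.  A^T y >= c,  y >= 0.

So the dual LP is:
  minimize  9y1 + 5y2 + 12y3 + 5y4
  subject to:
    y1 + 2y3 + y4 >= 1
    y2 + y3 + y4 >= 5
    y1, y2, y3, y4 >= 0

Solving the primal: x* = (0, 5).
  primal value c^T x* = 25.
Solving the dual: y* = (0, 4, 0, 1).
  dual value b^T y* = 25.
Strong duality: c^T x* = b^T y*. Confirmed.

25


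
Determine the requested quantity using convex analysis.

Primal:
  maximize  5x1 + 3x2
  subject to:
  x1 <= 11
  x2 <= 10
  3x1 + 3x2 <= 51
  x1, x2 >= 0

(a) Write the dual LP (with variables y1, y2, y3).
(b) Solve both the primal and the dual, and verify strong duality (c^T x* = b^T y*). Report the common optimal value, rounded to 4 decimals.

The standard primal-dual pair for 'max c^T x s.t. A x <= b, x >= 0' is:
  Dual:  min b^T y  s.t.  A^T y >= c,  y >= 0.

So the dual LP is:
  minimize  11y1 + 10y2 + 51y3
  subject to:
    y1 + 3y3 >= 5
    y2 + 3y3 >= 3
    y1, y2, y3 >= 0

Solving the primal: x* = (11, 6).
  primal value c^T x* = 73.
Solving the dual: y* = (2, 0, 1).
  dual value b^T y* = 73.
Strong duality: c^T x* = b^T y*. Confirmed.

73


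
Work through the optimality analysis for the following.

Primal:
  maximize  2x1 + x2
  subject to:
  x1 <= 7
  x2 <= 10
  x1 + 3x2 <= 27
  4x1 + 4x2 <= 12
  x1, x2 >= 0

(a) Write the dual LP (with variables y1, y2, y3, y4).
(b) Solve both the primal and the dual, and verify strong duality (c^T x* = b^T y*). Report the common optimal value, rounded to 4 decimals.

The standard primal-dual pair for 'max c^T x s.t. A x <= b, x >= 0' is:
  Dual:  min b^T y  s.t.  A^T y >= c,  y >= 0.

So the dual LP is:
  minimize  7y1 + 10y2 + 27y3 + 12y4
  subject to:
    y1 + y3 + 4y4 >= 2
    y2 + 3y3 + 4y4 >= 1
    y1, y2, y3, y4 >= 0

Solving the primal: x* = (3, 0).
  primal value c^T x* = 6.
Solving the dual: y* = (0, 0, 0, 0.5).
  dual value b^T y* = 6.
Strong duality: c^T x* = b^T y*. Confirmed.

6


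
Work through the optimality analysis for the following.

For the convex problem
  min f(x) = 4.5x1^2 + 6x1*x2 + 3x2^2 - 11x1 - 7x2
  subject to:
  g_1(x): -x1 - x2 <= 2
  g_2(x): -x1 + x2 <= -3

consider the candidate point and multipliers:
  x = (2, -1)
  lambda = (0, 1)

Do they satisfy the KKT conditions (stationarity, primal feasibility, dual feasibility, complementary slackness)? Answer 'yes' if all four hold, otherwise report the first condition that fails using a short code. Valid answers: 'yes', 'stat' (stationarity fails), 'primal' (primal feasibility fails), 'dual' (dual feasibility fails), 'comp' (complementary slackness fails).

Gradient of f: grad f(x) = Q x + c = (1, -1)
Constraint values g_i(x) = a_i^T x - b_i:
  g_1((2, -1)) = -3
  g_2((2, -1)) = 0
Stationarity residual: grad f(x) + sum_i lambda_i a_i = (0, 0)
  -> stationarity OK
Primal feasibility (all g_i <= 0): OK
Dual feasibility (all lambda_i >= 0): OK
Complementary slackness (lambda_i * g_i(x) = 0 for all i): OK

Verdict: yes, KKT holds.

yes


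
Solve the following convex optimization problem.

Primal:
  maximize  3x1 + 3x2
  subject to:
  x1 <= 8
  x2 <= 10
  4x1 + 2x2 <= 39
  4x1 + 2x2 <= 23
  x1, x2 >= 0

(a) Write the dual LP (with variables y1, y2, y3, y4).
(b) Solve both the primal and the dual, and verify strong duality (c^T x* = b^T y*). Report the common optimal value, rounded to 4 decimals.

The standard primal-dual pair for 'max c^T x s.t. A x <= b, x >= 0' is:
  Dual:  min b^T y  s.t.  A^T y >= c,  y >= 0.

So the dual LP is:
  minimize  8y1 + 10y2 + 39y3 + 23y4
  subject to:
    y1 + 4y3 + 4y4 >= 3
    y2 + 2y3 + 2y4 >= 3
    y1, y2, y3, y4 >= 0

Solving the primal: x* = (0.75, 10).
  primal value c^T x* = 32.25.
Solving the dual: y* = (0, 1.5, 0, 0.75).
  dual value b^T y* = 32.25.
Strong duality: c^T x* = b^T y*. Confirmed.

32.25


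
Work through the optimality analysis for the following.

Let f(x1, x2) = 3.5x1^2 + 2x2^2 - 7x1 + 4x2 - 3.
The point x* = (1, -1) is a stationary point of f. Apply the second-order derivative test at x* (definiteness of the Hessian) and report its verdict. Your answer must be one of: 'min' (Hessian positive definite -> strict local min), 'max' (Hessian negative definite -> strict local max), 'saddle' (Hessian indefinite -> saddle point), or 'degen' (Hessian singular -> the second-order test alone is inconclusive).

Compute the Hessian H = grad^2 f:
  H = [[7, 0], [0, 4]]
Verify stationarity: grad f(x*) = H x* + g = (0, 0).
Eigenvalues of H: 4, 7.
Both eigenvalues > 0, so H is positive definite -> x* is a strict local min.

min


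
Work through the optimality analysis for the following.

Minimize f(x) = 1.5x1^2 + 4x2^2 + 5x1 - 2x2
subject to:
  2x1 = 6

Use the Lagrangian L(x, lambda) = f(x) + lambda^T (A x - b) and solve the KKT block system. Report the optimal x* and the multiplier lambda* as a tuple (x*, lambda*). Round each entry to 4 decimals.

Form the Lagrangian:
  L(x, lambda) = (1/2) x^T Q x + c^T x + lambda^T (A x - b)
Stationarity (grad_x L = 0): Q x + c + A^T lambda = 0.
Primal feasibility: A x = b.

This gives the KKT block system:
  [ Q   A^T ] [ x     ]   [-c ]
  [ A    0  ] [ lambda ] = [ b ]

Solving the linear system:
  x*      = (3, 0.25)
  lambda* = (-7)
  f(x*)   = 28.25

x* = (3, 0.25), lambda* = (-7)


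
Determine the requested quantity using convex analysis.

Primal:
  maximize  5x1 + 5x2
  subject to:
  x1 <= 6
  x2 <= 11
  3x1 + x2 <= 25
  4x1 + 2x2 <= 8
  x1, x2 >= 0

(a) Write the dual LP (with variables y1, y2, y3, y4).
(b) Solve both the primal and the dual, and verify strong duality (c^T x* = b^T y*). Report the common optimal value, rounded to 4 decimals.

The standard primal-dual pair for 'max c^T x s.t. A x <= b, x >= 0' is:
  Dual:  min b^T y  s.t.  A^T y >= c,  y >= 0.

So the dual LP is:
  minimize  6y1 + 11y2 + 25y3 + 8y4
  subject to:
    y1 + 3y3 + 4y4 >= 5
    y2 + y3 + 2y4 >= 5
    y1, y2, y3, y4 >= 0

Solving the primal: x* = (0, 4).
  primal value c^T x* = 20.
Solving the dual: y* = (0, 0, 0, 2.5).
  dual value b^T y* = 20.
Strong duality: c^T x* = b^T y*. Confirmed.

20


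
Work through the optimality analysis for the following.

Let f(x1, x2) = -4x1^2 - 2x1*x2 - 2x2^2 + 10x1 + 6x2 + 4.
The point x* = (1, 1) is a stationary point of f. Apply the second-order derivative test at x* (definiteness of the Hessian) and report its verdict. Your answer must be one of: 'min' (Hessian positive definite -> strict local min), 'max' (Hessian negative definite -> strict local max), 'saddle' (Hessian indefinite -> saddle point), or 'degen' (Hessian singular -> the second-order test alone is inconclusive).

Compute the Hessian H = grad^2 f:
  H = [[-8, -2], [-2, -4]]
Verify stationarity: grad f(x*) = H x* + g = (0, 0).
Eigenvalues of H: -8.8284, -3.1716.
Both eigenvalues < 0, so H is negative definite -> x* is a strict local max.

max


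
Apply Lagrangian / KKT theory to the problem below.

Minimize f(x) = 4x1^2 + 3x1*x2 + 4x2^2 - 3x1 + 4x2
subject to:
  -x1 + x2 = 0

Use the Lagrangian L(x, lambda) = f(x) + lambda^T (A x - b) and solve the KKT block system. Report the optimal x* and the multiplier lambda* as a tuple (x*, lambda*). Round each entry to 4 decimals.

Form the Lagrangian:
  L(x, lambda) = (1/2) x^T Q x + c^T x + lambda^T (A x - b)
Stationarity (grad_x L = 0): Q x + c + A^T lambda = 0.
Primal feasibility: A x = b.

This gives the KKT block system:
  [ Q   A^T ] [ x     ]   [-c ]
  [ A    0  ] [ lambda ] = [ b ]

Solving the linear system:
  x*      = (-0.0455, -0.0455)
  lambda* = (-3.5)
  f(x*)   = -0.0227

x* = (-0.0455, -0.0455), lambda* = (-3.5)


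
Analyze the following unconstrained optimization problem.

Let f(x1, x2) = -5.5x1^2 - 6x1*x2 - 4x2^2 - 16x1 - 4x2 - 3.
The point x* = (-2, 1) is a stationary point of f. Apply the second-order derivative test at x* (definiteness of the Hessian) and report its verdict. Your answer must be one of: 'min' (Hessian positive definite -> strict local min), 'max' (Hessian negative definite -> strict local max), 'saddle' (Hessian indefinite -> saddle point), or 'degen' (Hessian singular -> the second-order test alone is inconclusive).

Compute the Hessian H = grad^2 f:
  H = [[-11, -6], [-6, -8]]
Verify stationarity: grad f(x*) = H x* + g = (0, 0).
Eigenvalues of H: -15.6847, -3.3153.
Both eigenvalues < 0, so H is negative definite -> x* is a strict local max.

max


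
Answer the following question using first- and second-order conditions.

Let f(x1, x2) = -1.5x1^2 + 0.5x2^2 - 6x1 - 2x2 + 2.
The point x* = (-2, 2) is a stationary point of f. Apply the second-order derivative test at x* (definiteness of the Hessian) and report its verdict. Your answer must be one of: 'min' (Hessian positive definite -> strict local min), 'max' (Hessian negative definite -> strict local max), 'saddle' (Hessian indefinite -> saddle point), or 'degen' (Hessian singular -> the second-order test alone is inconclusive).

Compute the Hessian H = grad^2 f:
  H = [[-3, 0], [0, 1]]
Verify stationarity: grad f(x*) = H x* + g = (0, 0).
Eigenvalues of H: -3, 1.
Eigenvalues have mixed signs, so H is indefinite -> x* is a saddle point.

saddle


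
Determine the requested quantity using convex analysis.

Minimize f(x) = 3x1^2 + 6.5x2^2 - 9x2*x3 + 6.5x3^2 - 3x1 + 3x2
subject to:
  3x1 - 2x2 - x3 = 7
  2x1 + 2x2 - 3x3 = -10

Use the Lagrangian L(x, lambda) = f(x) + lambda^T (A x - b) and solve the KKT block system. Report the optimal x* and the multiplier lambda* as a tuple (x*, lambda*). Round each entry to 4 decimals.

Form the Lagrangian:
  L(x, lambda) = (1/2) x^T Q x + c^T x + lambda^T (A x - b)
Stationarity (grad_x L = 0): Q x + c + A^T lambda = 0.
Primal feasibility: A x = b.

This gives the KKT block system:
  [ Q   A^T ] [ x     ]   [-c ]
  [ A    0  ] [ lambda ] = [ b ]

Solving the linear system:
  x*      = (-0.327, -4.1612, 0.3412)
  lambda* = (-9.8407, 17.2422)
  f(x*)   = 114.9025

x* = (-0.327, -4.1612, 0.3412), lambda* = (-9.8407, 17.2422)


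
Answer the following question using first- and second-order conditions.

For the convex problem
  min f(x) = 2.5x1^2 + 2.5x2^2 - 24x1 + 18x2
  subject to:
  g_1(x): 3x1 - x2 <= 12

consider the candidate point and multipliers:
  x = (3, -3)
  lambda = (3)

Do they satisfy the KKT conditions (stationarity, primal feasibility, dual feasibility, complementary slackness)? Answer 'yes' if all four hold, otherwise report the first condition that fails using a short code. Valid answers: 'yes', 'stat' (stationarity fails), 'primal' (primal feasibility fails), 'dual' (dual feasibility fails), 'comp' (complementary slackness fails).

Gradient of f: grad f(x) = Q x + c = (-9, 3)
Constraint values g_i(x) = a_i^T x - b_i:
  g_1((3, -3)) = 0
Stationarity residual: grad f(x) + sum_i lambda_i a_i = (0, 0)
  -> stationarity OK
Primal feasibility (all g_i <= 0): OK
Dual feasibility (all lambda_i >= 0): OK
Complementary slackness (lambda_i * g_i(x) = 0 for all i): OK

Verdict: yes, KKT holds.

yes


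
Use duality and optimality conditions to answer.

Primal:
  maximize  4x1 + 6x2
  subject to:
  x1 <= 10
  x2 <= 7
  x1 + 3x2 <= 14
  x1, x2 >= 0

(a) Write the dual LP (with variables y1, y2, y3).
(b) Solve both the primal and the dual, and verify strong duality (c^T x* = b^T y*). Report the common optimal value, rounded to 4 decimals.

The standard primal-dual pair for 'max c^T x s.t. A x <= b, x >= 0' is:
  Dual:  min b^T y  s.t.  A^T y >= c,  y >= 0.

So the dual LP is:
  minimize  10y1 + 7y2 + 14y3
  subject to:
    y1 + y3 >= 4
    y2 + 3y3 >= 6
    y1, y2, y3 >= 0

Solving the primal: x* = (10, 1.3333).
  primal value c^T x* = 48.
Solving the dual: y* = (2, 0, 2).
  dual value b^T y* = 48.
Strong duality: c^T x* = b^T y*. Confirmed.

48


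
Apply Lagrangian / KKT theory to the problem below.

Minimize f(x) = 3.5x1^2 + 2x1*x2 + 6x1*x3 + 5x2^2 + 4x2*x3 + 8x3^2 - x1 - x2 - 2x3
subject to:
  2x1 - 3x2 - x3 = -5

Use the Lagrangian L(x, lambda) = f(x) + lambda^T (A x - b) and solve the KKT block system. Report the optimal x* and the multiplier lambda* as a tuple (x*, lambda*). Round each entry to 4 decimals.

Form the Lagrangian:
  L(x, lambda) = (1/2) x^T Q x + c^T x + lambda^T (A x - b)
Stationarity (grad_x L = 0): Q x + c + A^T lambda = 0.
Primal feasibility: A x = b.

This gives the KKT block system:
  [ Q   A^T ] [ x     ]   [-c ]
  [ A    0  ] [ lambda ] = [ b ]

Solving the linear system:
  x*      = (-1.1017, 0.7725, 0.4791)
  lambda* = (2.146)
  f(x*)   = 5.0505

x* = (-1.1017, 0.7725, 0.4791), lambda* = (2.146)


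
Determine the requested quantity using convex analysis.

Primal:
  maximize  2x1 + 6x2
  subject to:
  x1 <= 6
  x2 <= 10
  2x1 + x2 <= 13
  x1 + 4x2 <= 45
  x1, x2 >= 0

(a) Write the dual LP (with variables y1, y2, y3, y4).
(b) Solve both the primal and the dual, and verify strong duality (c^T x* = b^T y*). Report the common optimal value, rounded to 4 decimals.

The standard primal-dual pair for 'max c^T x s.t. A x <= b, x >= 0' is:
  Dual:  min b^T y  s.t.  A^T y >= c,  y >= 0.

So the dual LP is:
  minimize  6y1 + 10y2 + 13y3 + 45y4
  subject to:
    y1 + 2y3 + y4 >= 2
    y2 + y3 + 4y4 >= 6
    y1, y2, y3, y4 >= 0

Solving the primal: x* = (1.5, 10).
  primal value c^T x* = 63.
Solving the dual: y* = (0, 5, 1, 0).
  dual value b^T y* = 63.
Strong duality: c^T x* = b^T y*. Confirmed.

63


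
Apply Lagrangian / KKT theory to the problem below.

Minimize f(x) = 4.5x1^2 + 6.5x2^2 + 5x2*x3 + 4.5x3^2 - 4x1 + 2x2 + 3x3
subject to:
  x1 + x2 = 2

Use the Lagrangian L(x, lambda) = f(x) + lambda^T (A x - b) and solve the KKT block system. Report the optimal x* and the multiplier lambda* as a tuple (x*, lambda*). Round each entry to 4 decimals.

Form the Lagrangian:
  L(x, lambda) = (1/2) x^T Q x + c^T x + lambda^T (A x - b)
Stationarity (grad_x L = 0): Q x + c + A^T lambda = 0.
Primal feasibility: A x = b.

This gives the KKT block system:
  [ Q   A^T ] [ x     ]   [-c ]
  [ A    0  ] [ lambda ] = [ b ]

Solving the linear system:
  x*      = (1.289, 0.711, -0.7283)
  lambda* = (-7.6012)
  f(x*)   = 4.6416

x* = (1.289, 0.711, -0.7283), lambda* = (-7.6012)


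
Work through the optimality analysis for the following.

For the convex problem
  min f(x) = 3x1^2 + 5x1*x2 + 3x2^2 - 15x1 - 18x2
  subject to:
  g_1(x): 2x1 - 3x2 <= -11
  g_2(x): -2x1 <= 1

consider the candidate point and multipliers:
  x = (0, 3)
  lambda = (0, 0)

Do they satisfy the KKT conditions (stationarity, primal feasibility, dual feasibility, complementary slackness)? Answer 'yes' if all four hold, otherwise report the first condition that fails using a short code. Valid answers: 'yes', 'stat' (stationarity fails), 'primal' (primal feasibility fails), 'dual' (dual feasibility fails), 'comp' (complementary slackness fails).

Gradient of f: grad f(x) = Q x + c = (0, 0)
Constraint values g_i(x) = a_i^T x - b_i:
  g_1((0, 3)) = 2
  g_2((0, 3)) = -1
Stationarity residual: grad f(x) + sum_i lambda_i a_i = (0, 0)
  -> stationarity OK
Primal feasibility (all g_i <= 0): FAILS
Dual feasibility (all lambda_i >= 0): OK
Complementary slackness (lambda_i * g_i(x) = 0 for all i): OK

Verdict: the first failing condition is primal_feasibility -> primal.

primal


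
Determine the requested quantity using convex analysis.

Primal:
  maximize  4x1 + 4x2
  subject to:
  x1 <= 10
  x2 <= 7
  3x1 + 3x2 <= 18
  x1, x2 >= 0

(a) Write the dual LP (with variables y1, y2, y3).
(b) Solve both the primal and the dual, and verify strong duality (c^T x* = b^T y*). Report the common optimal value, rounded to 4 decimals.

The standard primal-dual pair for 'max c^T x s.t. A x <= b, x >= 0' is:
  Dual:  min b^T y  s.t.  A^T y >= c,  y >= 0.

So the dual LP is:
  minimize  10y1 + 7y2 + 18y3
  subject to:
    y1 + 3y3 >= 4
    y2 + 3y3 >= 4
    y1, y2, y3 >= 0

Solving the primal: x* = (6, 0).
  primal value c^T x* = 24.
Solving the dual: y* = (0, 0, 1.3333).
  dual value b^T y* = 24.
Strong duality: c^T x* = b^T y*. Confirmed.

24


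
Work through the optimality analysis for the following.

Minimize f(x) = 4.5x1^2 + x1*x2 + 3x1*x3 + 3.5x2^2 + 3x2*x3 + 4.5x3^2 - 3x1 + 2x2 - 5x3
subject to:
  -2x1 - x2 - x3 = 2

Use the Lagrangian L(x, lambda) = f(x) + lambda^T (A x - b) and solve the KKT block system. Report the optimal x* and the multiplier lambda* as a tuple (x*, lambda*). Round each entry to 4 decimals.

Form the Lagrangian:
  L(x, lambda) = (1/2) x^T Q x + c^T x + lambda^T (A x - b)
Stationarity (grad_x L = 0): Q x + c + A^T lambda = 0.
Primal feasibility: A x = b.

This gives the KKT block system:
  [ Q   A^T ] [ x     ]   [-c ]
  [ A    0  ] [ lambda ] = [ b ]

Solving the linear system:
  x*      = (-0.7826, -1.1174, 0.6826)
  lambda* = (-4.5565)
  f(x*)   = 2.9065

x* = (-0.7826, -1.1174, 0.6826), lambda* = (-4.5565)
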